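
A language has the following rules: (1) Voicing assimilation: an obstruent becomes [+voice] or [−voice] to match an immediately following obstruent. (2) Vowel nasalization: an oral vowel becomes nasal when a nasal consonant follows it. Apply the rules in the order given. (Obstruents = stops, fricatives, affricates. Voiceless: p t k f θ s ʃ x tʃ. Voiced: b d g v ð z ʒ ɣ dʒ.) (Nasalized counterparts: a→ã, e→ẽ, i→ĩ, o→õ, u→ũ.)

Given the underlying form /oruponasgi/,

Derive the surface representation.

Rule 1: /s/ before /g/ (voiced) → [z]
After rule 1: oruponazgi
Rule 2: /o/ before nasal /n/ → [õ]

[orupõnazgi]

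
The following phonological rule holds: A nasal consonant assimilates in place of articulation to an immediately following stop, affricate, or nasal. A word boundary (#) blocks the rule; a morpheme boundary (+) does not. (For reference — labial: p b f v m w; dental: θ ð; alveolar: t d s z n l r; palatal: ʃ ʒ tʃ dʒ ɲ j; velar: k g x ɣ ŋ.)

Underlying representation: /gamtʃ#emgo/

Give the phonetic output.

/m/ before /tʃ/ (palatal) → [ɲ]
/m/ before /g/ (velar) → [ŋ]

[gaɲtʃ#eŋgo]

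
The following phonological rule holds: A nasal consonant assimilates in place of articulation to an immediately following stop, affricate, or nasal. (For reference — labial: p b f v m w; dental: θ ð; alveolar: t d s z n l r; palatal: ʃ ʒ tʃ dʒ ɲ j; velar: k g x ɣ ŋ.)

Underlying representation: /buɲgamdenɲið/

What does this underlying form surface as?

[buŋgandeɲɲið]

/ɲ/ before /g/ (velar) → [ŋ]
/m/ before /d/ (alveolar) → [n]
/n/ before /ɲ/ (palatal) → [ɲ]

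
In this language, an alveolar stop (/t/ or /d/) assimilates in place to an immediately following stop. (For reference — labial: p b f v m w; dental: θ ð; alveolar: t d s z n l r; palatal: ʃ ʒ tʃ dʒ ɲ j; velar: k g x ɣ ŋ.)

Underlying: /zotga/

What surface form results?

[zokga]

/t/ before /g/ (velar) → [k]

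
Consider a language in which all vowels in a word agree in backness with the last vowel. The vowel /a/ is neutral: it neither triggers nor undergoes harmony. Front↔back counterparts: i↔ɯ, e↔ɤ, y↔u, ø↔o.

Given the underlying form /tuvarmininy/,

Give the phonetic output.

[tyvarmininy]

/u/ harmonizes with /y/ ([-back]) → [y]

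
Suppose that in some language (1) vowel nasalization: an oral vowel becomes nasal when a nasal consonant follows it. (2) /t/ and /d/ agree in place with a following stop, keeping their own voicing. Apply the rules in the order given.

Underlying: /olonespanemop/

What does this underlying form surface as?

Rule 1: /o/ before nasal /n/ → [õ]
Rule 1: /a/ before nasal /n/ → [ã]
Rule 1: /e/ before nasal /m/ → [ẽ]
After rule 1: olõnespãnẽmop
Rule 2: no segment meets the rule's conditions; no change.

[olõnespãnẽmop]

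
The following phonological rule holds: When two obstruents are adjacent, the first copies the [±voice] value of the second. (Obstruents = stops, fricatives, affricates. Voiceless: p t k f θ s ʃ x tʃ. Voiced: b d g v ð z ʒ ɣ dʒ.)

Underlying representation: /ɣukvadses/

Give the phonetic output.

[ɣugvatses]

/k/ before /v/ (voiced) → [g]
/d/ before /s/ (voiceless) → [t]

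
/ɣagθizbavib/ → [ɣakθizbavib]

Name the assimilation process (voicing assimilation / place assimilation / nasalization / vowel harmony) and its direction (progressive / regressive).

/g/→[k].
Each target copies a feature from the following segment, so the direction is regressive.

voicing assimilation, regressive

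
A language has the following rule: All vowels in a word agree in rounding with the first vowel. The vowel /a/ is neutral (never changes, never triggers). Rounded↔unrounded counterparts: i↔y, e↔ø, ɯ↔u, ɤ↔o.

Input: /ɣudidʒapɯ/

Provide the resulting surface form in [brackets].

[ɣudydʒapu]

/i/ harmonizes with /u/ ([+round]) → [y]
/ɯ/ harmonizes with /u/ ([+round]) → [u]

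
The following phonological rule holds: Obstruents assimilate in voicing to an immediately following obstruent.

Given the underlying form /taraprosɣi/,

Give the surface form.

/s/ before /ɣ/ (voiced) → [z]

[taraprozɣi]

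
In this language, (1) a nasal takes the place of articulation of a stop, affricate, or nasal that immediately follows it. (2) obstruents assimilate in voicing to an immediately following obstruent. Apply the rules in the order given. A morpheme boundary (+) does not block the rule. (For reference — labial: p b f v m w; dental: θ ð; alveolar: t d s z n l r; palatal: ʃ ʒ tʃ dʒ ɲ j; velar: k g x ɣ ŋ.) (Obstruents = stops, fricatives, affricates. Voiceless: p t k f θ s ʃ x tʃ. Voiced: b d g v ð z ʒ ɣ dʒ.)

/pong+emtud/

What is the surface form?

[poŋg+entud]

Rule 1: /n/ before /g/ (velar) → [ŋ]
Rule 1: /m/ before /t/ (alveolar) → [n]
After rule 1: poŋg+entud
Rule 2: no segment meets the rule's conditions; no change.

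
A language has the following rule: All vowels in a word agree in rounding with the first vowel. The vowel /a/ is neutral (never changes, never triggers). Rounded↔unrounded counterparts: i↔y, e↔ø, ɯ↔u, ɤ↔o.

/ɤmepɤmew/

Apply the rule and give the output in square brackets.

no segment meets the rule's conditions; no change.

[ɤmepɤmew]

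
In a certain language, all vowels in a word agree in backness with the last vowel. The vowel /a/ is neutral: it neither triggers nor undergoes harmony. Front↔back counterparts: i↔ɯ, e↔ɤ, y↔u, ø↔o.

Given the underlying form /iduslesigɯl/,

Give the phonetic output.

/i/ harmonizes with /ɯ/ ([+back]) → [ɯ]
/e/ harmonizes with /ɯ/ ([+back]) → [ɤ]
/i/ harmonizes with /ɯ/ ([+back]) → [ɯ]

[ɯduslɤsɯgɯl]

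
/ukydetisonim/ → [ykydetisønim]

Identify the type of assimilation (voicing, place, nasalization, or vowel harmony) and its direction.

/u/→[y] /o/→[ø].
Vowels agree with the last vowel, so the harmony is regressive.

vowel harmony, regressive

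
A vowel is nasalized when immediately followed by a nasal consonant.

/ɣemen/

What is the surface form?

[ɣẽmẽn]

/e/ before nasal /m/ → [ẽ]
/e/ before nasal /n/ → [ẽ]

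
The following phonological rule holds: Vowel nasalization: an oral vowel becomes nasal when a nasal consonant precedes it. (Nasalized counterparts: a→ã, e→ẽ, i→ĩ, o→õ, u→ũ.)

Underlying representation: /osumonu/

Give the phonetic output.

[osumõnũ]

/o/ after nasal /m/ → [õ]
/u/ after nasal /n/ → [ũ]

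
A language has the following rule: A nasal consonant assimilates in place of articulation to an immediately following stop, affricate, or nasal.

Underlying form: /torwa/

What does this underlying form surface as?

[torwa]

no segment meets the rule's conditions; no change.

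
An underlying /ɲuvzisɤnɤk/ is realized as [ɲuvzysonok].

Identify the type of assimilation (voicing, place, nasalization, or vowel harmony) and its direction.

vowel harmony, progressive

/i/→[y] /ɤ/→[o] /ɤ/→[o].
Vowels agree with the first vowel, so the harmony is progressive.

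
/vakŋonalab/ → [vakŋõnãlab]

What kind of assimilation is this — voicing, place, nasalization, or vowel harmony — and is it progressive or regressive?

nasalization, progressive

/o/→[õ] /a/→[ã].
Each target copies a feature from the preceding segment, so the direction is progressive.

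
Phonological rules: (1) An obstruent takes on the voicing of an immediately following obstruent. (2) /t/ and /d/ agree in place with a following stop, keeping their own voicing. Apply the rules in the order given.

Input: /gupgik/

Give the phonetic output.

Rule 1: /p/ before /g/ (voiced) → [b]
After rule 1: gubgik
Rule 2: no segment meets the rule's conditions; no change.

[gubgik]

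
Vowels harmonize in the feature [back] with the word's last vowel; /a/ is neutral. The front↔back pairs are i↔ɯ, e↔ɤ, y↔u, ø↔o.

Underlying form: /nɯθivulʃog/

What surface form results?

/i/ harmonizes with /o/ ([+back]) → [ɯ]

[nɯθɯvulʃog]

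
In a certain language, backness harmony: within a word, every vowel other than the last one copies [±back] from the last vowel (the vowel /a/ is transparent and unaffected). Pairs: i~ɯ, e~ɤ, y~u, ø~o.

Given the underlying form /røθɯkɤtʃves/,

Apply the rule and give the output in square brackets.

/ɯ/ harmonizes with /e/ ([-back]) → [i]
/ɤ/ harmonizes with /e/ ([-back]) → [e]

[røθiketʃves]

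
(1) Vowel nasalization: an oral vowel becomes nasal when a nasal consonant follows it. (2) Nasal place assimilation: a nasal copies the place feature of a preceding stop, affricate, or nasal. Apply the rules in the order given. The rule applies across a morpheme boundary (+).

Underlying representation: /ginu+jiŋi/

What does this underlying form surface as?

[gĩnu+jĩŋi]

Rule 1: /i/ before nasal /n/ → [ĩ]
Rule 1: /i/ before nasal /ŋ/ → [ĩ]
After rule 1: gĩnu+jĩŋi
Rule 2: no segment meets the rule's conditions; no change.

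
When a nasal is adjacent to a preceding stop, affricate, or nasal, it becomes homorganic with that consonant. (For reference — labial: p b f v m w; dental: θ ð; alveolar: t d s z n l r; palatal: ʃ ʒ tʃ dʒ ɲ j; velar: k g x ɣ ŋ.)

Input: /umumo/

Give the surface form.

no segment meets the rule's conditions; no change.

[umumo]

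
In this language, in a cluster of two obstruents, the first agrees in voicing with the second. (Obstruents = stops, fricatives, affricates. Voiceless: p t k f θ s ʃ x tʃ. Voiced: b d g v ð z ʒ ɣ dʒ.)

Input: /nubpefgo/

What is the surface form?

/b/ before /p/ (voiceless) → [p]
/f/ before /g/ (voiced) → [v]

[nuppevgo]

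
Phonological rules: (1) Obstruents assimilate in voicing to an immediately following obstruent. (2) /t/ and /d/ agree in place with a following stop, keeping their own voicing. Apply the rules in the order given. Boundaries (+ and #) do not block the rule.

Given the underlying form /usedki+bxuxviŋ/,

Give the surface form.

Rule 1: /d/ before /k/ (voiceless) → [t]
Rule 1: /b/ before /x/ (voiceless) → [p]
Rule 1: /x/ before /v/ (voiced) → [ɣ]
After rule 1: usetki+pxuɣviŋ
Rule 2: /t/ before /k/ (velar) → [k]

[usekki+pxuɣviŋ]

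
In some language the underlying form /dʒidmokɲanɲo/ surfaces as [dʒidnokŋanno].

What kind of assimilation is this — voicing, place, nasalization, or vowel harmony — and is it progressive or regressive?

/m/→[n] /ɲ/→[ŋ] /ɲ/→[n].
Each target copies a feature from the preceding segment, so the direction is progressive.

place assimilation, progressive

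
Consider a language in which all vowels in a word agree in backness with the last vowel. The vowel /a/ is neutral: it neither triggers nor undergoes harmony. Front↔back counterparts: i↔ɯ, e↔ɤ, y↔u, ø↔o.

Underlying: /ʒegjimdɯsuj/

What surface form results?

[ʒɤgjɯmdɯsuj]

/e/ harmonizes with /u/ ([+back]) → [ɤ]
/i/ harmonizes with /u/ ([+back]) → [ɯ]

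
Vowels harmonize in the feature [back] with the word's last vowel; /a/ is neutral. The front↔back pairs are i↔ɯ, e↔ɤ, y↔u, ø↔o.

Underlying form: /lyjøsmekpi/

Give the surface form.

no segment meets the rule's conditions; no change.

[lyjøsmekpi]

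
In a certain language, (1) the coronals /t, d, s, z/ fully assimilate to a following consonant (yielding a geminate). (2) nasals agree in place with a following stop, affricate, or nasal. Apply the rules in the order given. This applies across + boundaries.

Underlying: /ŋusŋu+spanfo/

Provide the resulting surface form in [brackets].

Rule 1: /s/ before /ŋ/ → [ŋ] (total assimilation)
Rule 1: /s/ before /p/ → [p] (total assimilation)
After rule 1: ŋuŋŋu+ppanfo
Rule 2: no segment meets the rule's conditions; no change.

[ŋuŋŋu+ppanfo]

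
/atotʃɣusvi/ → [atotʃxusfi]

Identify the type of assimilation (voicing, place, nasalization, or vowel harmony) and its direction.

/ɣ/→[x] /v/→[f].
Each target copies a feature from the preceding segment, so the direction is progressive.

voicing assimilation, progressive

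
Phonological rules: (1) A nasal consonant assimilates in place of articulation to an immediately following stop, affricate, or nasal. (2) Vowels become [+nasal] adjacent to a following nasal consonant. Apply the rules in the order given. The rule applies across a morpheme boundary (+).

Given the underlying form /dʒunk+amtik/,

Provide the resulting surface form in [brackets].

Rule 1: /n/ before /k/ (velar) → [ŋ]
Rule 1: /m/ before /t/ (alveolar) → [n]
After rule 1: dʒuŋk+antik
Rule 2: /u/ before nasal /ŋ/ → [ũ]
Rule 2: /a/ before nasal /n/ → [ã]

[dʒũŋk+ãntik]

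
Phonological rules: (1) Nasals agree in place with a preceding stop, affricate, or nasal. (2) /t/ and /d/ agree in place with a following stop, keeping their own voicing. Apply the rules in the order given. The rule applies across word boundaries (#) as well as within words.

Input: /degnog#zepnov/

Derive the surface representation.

Rule 1: /n/ after /g/ (velar) → [ŋ]
Rule 1: /n/ after /p/ (labial) → [m]
After rule 1: degŋog#zepmov
Rule 2: no segment meets the rule's conditions; no change.

[degŋog#zepmov]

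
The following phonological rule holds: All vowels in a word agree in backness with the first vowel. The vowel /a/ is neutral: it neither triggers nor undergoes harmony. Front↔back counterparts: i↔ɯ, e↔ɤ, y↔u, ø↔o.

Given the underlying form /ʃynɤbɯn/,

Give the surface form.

[ʃynebin]

/ɤ/ harmonizes with /y/ ([-back]) → [e]
/ɯ/ harmonizes with /y/ ([-back]) → [i]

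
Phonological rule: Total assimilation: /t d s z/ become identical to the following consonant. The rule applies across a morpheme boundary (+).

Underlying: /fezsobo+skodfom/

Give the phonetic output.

[fessobo+kkoffom]

/z/ before /s/ → [s] (total assimilation)
/s/ before /k/ → [k] (total assimilation)
/d/ before /f/ → [f] (total assimilation)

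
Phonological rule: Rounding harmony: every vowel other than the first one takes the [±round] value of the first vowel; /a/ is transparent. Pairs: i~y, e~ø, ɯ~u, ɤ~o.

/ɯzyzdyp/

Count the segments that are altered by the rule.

/y/ harmonizes with /ɯ/ ([-round]) → [i]
/y/ harmonizes with /ɯ/ ([-round]) → [i]
2 segments change.

2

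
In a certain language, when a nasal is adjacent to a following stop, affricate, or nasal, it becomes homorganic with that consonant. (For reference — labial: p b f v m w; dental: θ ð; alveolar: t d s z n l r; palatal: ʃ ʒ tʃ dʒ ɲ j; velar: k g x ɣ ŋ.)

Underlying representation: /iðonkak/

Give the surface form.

[iðoŋkak]

/n/ before /k/ (velar) → [ŋ]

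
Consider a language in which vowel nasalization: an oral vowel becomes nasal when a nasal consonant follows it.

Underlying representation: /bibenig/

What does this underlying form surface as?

/e/ before nasal /n/ → [ẽ]

[bibẽnig]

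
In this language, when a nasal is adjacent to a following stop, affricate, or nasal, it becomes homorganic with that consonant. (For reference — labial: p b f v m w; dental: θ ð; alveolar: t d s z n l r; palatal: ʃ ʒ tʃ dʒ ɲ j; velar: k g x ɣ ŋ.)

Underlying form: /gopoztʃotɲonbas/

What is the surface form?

[gopoztʃotɲombas]

/n/ before /b/ (labial) → [m]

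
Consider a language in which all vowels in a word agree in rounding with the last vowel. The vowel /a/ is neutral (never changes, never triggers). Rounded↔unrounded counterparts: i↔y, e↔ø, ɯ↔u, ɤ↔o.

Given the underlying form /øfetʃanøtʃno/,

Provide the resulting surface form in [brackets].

[øføtʃanøtʃno]

/e/ harmonizes with /o/ ([+round]) → [ø]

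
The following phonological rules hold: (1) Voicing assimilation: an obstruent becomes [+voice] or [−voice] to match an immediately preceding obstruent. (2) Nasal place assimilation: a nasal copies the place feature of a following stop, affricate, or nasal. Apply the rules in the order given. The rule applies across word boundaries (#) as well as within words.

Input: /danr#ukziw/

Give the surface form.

[danr#uksiw]

Rule 1: /z/ after /k/ (voiceless) → [s]
After rule 1: danr#uksiw
Rule 2: no segment meets the rule's conditions; no change.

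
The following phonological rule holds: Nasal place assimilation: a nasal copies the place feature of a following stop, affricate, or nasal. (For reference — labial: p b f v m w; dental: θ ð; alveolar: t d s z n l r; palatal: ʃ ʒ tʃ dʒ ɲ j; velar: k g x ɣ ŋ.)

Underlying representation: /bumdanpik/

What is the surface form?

[bundampik]

/m/ before /d/ (alveolar) → [n]
/n/ before /p/ (labial) → [m]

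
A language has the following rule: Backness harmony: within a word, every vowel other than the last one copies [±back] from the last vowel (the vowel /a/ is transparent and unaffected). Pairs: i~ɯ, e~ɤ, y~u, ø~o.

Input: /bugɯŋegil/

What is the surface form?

/u/ harmonizes with /i/ ([-back]) → [y]
/ɯ/ harmonizes with /i/ ([-back]) → [i]

[bygiŋegil]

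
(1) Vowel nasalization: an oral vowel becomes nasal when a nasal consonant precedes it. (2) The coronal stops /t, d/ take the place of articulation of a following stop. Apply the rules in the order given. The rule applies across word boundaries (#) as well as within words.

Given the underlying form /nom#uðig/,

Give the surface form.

Rule 1: /o/ after nasal /n/ → [õ]
Rule 1: /u/ after nasal /m/ → [ũ]
After rule 1: nõm#ũðig
Rule 2: no segment meets the rule's conditions; no change.

[nõm#ũðig]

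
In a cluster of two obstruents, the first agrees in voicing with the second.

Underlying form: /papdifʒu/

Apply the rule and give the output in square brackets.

[pabdivʒu]

/p/ before /d/ (voiced) → [b]
/f/ before /ʒ/ (voiced) → [v]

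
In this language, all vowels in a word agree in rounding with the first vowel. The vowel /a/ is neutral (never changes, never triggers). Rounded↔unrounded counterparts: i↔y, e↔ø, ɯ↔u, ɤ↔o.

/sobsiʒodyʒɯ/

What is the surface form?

[sobsyʒodyʒu]

/i/ harmonizes with /o/ ([+round]) → [y]
/ɯ/ harmonizes with /o/ ([+round]) → [u]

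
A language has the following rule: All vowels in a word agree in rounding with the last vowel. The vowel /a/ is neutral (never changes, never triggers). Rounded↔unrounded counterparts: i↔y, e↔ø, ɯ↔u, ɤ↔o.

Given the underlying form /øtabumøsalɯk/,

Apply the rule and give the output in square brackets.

[etabɯmesalɯk]

/ø/ harmonizes with /ɯ/ ([-round]) → [e]
/u/ harmonizes with /ɯ/ ([-round]) → [ɯ]
/ø/ harmonizes with /ɯ/ ([-round]) → [e]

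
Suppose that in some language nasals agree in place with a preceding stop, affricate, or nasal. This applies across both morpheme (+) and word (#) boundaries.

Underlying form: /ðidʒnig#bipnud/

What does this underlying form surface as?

/n/ after /dʒ/ (palatal) → [ɲ]
/n/ after /p/ (labial) → [m]

[ðidʒɲig#bipmud]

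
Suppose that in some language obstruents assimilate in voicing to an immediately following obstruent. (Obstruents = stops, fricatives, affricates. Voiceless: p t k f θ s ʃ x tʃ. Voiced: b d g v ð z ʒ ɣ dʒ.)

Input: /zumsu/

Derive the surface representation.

[zumsu]

no segment meets the rule's conditions; no change.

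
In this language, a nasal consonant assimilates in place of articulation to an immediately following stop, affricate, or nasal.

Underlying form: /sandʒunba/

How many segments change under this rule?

2

/n/ before /dʒ/ (palatal) → [ɲ]
/n/ before /b/ (labial) → [m]
2 segments change.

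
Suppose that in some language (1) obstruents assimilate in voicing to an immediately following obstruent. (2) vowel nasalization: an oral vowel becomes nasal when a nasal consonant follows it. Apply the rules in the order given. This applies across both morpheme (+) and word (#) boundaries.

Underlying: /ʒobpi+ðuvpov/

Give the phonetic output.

Rule 1: /b/ before /p/ (voiceless) → [p]
Rule 1: /v/ before /p/ (voiceless) → [f]
After rule 1: ʒoppi+ðufpov
Rule 2: no segment meets the rule's conditions; no change.

[ʒoppi+ðufpov]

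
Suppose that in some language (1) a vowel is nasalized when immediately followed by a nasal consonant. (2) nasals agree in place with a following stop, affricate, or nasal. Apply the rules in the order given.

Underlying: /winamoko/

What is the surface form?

[wĩnãmoko]

Rule 1: /i/ before nasal /n/ → [ĩ]
Rule 1: /a/ before nasal /m/ → [ã]
After rule 1: wĩnãmoko
Rule 2: no segment meets the rule's conditions; no change.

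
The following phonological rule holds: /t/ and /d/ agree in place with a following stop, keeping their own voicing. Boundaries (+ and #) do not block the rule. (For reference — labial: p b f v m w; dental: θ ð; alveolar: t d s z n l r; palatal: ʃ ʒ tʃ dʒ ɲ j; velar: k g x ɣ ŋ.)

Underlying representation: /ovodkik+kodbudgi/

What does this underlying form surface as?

[ovogkik+kobbuggi]

/d/ before /k/ (velar) → [g]
/d/ before /b/ (labial) → [b]
/d/ before /g/ (velar) → [g]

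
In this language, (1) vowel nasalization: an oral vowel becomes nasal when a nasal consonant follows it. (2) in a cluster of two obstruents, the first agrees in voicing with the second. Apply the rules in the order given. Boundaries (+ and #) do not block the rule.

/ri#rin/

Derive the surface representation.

[ri#rĩn]

Rule 1: /i/ before nasal /n/ → [ĩ]
After rule 1: ri#rĩn
Rule 2: no segment meets the rule's conditions; no change.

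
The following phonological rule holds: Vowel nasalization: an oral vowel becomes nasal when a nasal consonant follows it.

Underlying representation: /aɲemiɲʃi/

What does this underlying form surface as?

[ãɲẽmĩɲʃi]

/a/ before nasal /ɲ/ → [ã]
/e/ before nasal /m/ → [ẽ]
/i/ before nasal /ɲ/ → [ĩ]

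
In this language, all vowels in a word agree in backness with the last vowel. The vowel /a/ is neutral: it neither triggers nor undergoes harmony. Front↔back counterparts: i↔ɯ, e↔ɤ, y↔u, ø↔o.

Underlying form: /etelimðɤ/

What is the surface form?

[ɤtɤlɯmðɤ]

/e/ harmonizes with /ɤ/ ([+back]) → [ɤ]
/e/ harmonizes with /ɤ/ ([+back]) → [ɤ]
/i/ harmonizes with /ɤ/ ([+back]) → [ɯ]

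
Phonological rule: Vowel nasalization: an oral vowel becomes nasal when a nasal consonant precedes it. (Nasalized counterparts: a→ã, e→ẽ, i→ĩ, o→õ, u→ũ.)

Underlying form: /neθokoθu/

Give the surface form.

/e/ after nasal /n/ → [ẽ]

[nẽθokoθu]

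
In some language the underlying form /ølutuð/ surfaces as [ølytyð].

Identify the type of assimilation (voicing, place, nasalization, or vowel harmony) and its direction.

/u/→[y] /u/→[y].
Vowels agree with the first vowel, so the harmony is progressive.

vowel harmony, progressive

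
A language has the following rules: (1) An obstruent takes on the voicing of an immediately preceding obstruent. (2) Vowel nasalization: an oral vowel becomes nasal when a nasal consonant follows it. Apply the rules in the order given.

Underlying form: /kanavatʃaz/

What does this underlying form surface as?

[kãnavatʃaz]

Rule 1: no segment meets the rule's conditions; no change.
After rule 1: kanavatʃaz
Rule 2: /a/ before nasal /n/ → [ã]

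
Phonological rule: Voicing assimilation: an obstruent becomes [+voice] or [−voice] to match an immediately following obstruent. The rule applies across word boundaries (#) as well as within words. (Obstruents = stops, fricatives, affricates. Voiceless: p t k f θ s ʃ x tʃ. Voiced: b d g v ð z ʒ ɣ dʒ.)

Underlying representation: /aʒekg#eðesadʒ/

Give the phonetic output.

[aʒegg#eðesadʒ]

/k/ before /g/ (voiced) → [g]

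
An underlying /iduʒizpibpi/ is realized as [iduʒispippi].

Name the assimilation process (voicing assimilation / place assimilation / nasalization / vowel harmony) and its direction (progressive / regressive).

voicing assimilation, regressive

/z/→[s] /b/→[p].
Each target copies a feature from the following segment, so the direction is regressive.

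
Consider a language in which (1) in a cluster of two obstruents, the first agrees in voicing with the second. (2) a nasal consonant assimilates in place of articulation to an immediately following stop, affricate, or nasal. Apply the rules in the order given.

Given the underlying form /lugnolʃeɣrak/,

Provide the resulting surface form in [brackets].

[lugnolʃeɣrak]

Rule 1: no segment meets the rule's conditions; no change.
After rule 1: lugnolʃeɣrak
Rule 2: no segment meets the rule's conditions; no change.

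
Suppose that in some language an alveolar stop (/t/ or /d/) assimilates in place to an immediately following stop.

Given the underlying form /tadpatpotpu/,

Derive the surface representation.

/d/ before /p/ (labial) → [b]
/t/ before /p/ (labial) → [p]
/t/ before /p/ (labial) → [p]

[tabpappoppu]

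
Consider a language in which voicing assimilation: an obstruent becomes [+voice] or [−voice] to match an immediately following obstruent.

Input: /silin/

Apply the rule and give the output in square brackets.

no segment meets the rule's conditions; no change.

[silin]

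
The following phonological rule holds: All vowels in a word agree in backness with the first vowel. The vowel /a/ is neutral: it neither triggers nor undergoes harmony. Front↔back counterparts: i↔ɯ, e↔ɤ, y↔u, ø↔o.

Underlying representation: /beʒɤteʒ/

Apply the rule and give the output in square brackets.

[beʒeteʒ]

/ɤ/ harmonizes with /e/ ([-back]) → [e]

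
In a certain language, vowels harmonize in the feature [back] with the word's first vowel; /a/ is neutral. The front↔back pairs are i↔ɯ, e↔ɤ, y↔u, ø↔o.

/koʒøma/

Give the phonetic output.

[koʒoma]

/ø/ harmonizes with /o/ ([+back]) → [o]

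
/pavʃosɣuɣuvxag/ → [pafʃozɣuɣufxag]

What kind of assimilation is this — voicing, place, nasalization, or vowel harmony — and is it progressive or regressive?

voicing assimilation, regressive

/v/→[f] /s/→[z] /v/→[f].
Each target copies a feature from the following segment, so the direction is regressive.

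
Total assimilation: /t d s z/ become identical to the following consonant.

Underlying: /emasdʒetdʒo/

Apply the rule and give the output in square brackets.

[emadʒdʒedʒdʒo]

/s/ before /dʒ/ → [dʒ] (total assimilation)
/t/ before /dʒ/ → [dʒ] (total assimilation)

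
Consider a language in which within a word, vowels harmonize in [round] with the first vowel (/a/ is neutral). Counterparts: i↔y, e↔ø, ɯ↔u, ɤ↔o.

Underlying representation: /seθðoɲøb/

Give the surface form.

[seθðɤɲeb]

/o/ harmonizes with /e/ ([-round]) → [ɤ]
/ø/ harmonizes with /e/ ([-round]) → [e]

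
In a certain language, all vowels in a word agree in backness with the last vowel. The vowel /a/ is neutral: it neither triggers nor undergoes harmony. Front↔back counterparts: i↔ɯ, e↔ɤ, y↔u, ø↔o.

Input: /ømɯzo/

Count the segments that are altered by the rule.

1

/ø/ harmonizes with /o/ ([+back]) → [o]
1 segment changes.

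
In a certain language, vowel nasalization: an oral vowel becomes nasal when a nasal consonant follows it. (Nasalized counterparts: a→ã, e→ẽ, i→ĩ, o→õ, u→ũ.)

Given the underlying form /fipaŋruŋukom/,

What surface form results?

/a/ before nasal /ŋ/ → [ã]
/u/ before nasal /ŋ/ → [ũ]
/o/ before nasal /m/ → [õ]

[fipãŋrũŋukõm]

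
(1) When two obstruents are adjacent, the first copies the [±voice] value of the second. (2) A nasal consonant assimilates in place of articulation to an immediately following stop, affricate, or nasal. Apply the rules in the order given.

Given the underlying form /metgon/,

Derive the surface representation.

[medgon]

Rule 1: /t/ before /g/ (voiced) → [d]
After rule 1: medgon
Rule 2: no segment meets the rule's conditions; no change.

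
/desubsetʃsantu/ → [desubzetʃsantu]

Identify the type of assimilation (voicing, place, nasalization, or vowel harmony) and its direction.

/s/→[z].
Each target copies a feature from the preceding segment, so the direction is progressive.

voicing assimilation, progressive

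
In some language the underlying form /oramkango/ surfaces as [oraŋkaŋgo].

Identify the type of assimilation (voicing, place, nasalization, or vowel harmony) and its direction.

place assimilation, regressive

/m/→[ŋ] /n/→[ŋ].
Each target copies a feature from the following segment, so the direction is regressive.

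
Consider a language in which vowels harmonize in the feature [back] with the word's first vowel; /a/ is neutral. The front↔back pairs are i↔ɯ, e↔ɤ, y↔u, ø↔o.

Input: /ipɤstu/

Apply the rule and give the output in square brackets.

[ipesty]

/ɤ/ harmonizes with /i/ ([-back]) → [e]
/u/ harmonizes with /i/ ([-back]) → [y]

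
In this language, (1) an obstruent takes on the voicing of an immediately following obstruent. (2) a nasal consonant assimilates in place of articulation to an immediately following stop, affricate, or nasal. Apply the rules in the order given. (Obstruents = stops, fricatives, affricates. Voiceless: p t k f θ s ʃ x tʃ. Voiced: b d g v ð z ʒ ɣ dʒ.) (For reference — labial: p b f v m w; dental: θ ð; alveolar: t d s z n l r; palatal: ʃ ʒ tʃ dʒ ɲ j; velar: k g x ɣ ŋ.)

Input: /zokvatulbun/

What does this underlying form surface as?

Rule 1: /k/ before /v/ (voiced) → [g]
After rule 1: zogvatulbun
Rule 2: no segment meets the rule's conditions; no change.

[zogvatulbun]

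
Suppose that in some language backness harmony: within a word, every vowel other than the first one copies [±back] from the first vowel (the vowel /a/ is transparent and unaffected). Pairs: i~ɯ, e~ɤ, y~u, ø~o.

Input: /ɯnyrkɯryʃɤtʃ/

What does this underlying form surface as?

/y/ harmonizes with /ɯ/ ([+back]) → [u]
/y/ harmonizes with /ɯ/ ([+back]) → [u]

[ɯnurkɯruʃɤtʃ]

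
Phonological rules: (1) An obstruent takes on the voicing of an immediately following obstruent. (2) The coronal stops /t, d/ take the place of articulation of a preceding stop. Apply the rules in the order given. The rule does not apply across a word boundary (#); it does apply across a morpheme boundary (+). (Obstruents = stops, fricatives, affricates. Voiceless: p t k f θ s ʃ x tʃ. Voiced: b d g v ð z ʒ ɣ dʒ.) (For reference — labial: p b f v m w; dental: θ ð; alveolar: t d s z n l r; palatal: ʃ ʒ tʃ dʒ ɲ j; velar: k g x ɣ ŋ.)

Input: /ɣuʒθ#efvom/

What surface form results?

[ɣuʃθ#evvom]

Rule 1: /ʒ/ before /θ/ (voiceless) → [ʃ]
Rule 1: /f/ before /v/ (voiced) → [v]
After rule 1: ɣuʃθ#evvom
Rule 2: no segment meets the rule's conditions; no change.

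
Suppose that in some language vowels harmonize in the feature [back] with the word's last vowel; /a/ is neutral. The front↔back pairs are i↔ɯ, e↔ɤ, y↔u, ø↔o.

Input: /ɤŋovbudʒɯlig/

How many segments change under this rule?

/ɤ/ harmonizes with /i/ ([-back]) → [e]
/o/ harmonizes with /i/ ([-back]) → [ø]
/u/ harmonizes with /i/ ([-back]) → [y]
/ɯ/ harmonizes with /i/ ([-back]) → [i]
4 segments change.

4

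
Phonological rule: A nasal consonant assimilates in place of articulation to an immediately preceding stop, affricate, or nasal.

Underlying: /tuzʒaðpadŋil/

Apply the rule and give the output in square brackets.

/ŋ/ after /d/ (alveolar) → [n]

[tuzʒaðpadnil]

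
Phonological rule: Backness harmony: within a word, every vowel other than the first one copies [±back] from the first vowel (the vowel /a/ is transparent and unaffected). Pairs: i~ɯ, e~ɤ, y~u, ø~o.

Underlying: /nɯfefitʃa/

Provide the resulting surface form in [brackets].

/e/ harmonizes with /ɯ/ ([+back]) → [ɤ]
/i/ harmonizes with /ɯ/ ([+back]) → [ɯ]

[nɯfɤfɯtʃa]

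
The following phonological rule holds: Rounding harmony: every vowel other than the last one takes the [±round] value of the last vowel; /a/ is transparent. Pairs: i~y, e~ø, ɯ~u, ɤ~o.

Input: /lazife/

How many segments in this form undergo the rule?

0

No segment meets the rule's conditions.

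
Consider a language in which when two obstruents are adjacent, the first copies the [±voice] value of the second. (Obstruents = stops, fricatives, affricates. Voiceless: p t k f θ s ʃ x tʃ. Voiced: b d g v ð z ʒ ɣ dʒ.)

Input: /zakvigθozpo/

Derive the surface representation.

/k/ before /v/ (voiced) → [g]
/g/ before /θ/ (voiceless) → [k]
/z/ before /p/ (voiceless) → [s]

[zagvikθospo]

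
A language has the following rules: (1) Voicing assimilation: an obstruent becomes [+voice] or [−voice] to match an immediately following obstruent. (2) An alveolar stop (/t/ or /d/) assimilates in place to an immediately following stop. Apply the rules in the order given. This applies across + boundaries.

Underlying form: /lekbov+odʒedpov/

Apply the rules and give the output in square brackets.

Rule 1: /k/ before /b/ (voiced) → [g]
Rule 1: /d/ before /p/ (voiceless) → [t]
After rule 1: legbov+odʒetpov
Rule 2: /t/ before /p/ (labial) → [p]

[legbov+odʒeppov]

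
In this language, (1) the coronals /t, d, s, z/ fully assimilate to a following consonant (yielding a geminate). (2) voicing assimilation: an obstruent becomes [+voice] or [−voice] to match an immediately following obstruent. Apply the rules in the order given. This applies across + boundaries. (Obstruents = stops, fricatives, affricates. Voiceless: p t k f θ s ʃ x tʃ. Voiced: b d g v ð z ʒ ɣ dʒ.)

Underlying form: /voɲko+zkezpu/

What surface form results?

[voɲko+kkeppu]

Rule 1: /z/ before /k/ → [k] (total assimilation)
Rule 1: /z/ before /p/ → [p] (total assimilation)
After rule 1: voɲko+kkeppu
Rule 2: no segment meets the rule's conditions; no change.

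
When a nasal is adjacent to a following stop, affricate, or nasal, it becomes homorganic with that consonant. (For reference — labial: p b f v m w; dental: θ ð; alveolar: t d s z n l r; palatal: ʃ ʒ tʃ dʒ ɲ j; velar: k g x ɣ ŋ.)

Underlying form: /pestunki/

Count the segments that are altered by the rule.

/n/ before /k/ (velar) → [ŋ]
1 segment changes.

1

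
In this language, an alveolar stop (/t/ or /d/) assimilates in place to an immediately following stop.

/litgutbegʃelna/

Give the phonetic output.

/t/ before /g/ (velar) → [k]
/t/ before /b/ (labial) → [p]

[likgupbegʃelna]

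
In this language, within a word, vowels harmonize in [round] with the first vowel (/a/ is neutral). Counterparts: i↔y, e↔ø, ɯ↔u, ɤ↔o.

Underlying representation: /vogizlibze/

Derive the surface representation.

/i/ harmonizes with /o/ ([+round]) → [y]
/i/ harmonizes with /o/ ([+round]) → [y]
/e/ harmonizes with /o/ ([+round]) → [ø]

[vogyzlybzø]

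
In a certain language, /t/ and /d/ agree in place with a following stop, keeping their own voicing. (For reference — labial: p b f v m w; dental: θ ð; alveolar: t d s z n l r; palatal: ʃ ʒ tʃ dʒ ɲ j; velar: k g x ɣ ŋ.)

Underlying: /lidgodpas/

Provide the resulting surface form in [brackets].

/d/ before /g/ (velar) → [g]
/d/ before /p/ (labial) → [b]

[liggobpas]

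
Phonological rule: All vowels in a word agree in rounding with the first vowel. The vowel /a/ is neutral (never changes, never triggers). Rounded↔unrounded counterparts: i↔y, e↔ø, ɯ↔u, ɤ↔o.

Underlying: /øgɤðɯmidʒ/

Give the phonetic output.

[øgoðumydʒ]

/ɤ/ harmonizes with /ø/ ([+round]) → [o]
/ɯ/ harmonizes with /ø/ ([+round]) → [u]
/i/ harmonizes with /ø/ ([+round]) → [y]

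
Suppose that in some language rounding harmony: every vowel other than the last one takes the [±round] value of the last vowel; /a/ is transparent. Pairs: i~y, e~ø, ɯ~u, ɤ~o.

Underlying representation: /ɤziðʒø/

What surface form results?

/ɤ/ harmonizes with /ø/ ([+round]) → [o]
/i/ harmonizes with /ø/ ([+round]) → [y]

[ozyðʒø]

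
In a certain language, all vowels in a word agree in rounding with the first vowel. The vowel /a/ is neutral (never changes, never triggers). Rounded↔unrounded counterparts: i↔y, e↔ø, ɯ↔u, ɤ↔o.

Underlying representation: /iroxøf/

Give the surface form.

[irɤxef]

/o/ harmonizes with /i/ ([-round]) → [ɤ]
/ø/ harmonizes with /i/ ([-round]) → [e]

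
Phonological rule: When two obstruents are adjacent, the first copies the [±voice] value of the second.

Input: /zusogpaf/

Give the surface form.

[zusokpaf]

/g/ before /p/ (voiceless) → [k]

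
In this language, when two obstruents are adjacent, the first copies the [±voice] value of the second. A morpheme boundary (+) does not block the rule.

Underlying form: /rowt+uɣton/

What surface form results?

/ɣ/ before /t/ (voiceless) → [x]

[rowt+uxton]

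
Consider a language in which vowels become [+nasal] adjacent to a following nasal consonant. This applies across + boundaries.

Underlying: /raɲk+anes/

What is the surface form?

[rãɲk+ãnes]

/a/ before nasal /ɲ/ → [ã]
/a/ before nasal /n/ → [ã]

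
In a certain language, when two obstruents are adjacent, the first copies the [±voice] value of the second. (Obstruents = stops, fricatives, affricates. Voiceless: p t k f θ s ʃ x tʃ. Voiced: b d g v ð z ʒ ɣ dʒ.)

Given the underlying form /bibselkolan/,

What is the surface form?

/b/ before /s/ (voiceless) → [p]

[bipselkolan]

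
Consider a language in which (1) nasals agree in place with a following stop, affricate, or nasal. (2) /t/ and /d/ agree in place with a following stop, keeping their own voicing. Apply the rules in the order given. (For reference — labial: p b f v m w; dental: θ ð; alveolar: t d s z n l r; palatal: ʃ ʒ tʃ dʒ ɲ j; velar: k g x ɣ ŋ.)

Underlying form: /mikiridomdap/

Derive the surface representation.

[mikiridondap]

Rule 1: /m/ before /d/ (alveolar) → [n]
After rule 1: mikiridondap
Rule 2: no segment meets the rule's conditions; no change.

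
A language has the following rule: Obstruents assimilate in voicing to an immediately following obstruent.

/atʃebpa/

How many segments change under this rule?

1

/b/ before /p/ (voiceless) → [p]
1 segment changes.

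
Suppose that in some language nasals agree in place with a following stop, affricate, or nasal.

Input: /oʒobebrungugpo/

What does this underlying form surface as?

/n/ before /g/ (velar) → [ŋ]

[oʒobebruŋgugpo]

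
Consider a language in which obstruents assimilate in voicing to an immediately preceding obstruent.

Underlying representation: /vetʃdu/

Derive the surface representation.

[vetʃtu]

/d/ after /tʃ/ (voiceless) → [t]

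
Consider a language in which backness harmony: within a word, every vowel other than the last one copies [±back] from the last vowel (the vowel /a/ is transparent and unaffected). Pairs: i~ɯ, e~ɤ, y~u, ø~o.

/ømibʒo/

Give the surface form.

/ø/ harmonizes with /o/ ([+back]) → [o]
/i/ harmonizes with /o/ ([+back]) → [ɯ]

[omɯbʒo]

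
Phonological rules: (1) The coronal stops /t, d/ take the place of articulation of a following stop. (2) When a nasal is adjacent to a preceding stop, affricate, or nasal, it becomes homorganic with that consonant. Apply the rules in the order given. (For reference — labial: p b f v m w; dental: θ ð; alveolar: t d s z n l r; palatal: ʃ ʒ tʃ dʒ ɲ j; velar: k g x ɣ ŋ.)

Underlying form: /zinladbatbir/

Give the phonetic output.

Rule 1: /d/ before /b/ (labial) → [b]
Rule 1: /t/ before /b/ (labial) → [p]
After rule 1: zinlabbapbir
Rule 2: no segment meets the rule's conditions; no change.

[zinlabbapbir]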